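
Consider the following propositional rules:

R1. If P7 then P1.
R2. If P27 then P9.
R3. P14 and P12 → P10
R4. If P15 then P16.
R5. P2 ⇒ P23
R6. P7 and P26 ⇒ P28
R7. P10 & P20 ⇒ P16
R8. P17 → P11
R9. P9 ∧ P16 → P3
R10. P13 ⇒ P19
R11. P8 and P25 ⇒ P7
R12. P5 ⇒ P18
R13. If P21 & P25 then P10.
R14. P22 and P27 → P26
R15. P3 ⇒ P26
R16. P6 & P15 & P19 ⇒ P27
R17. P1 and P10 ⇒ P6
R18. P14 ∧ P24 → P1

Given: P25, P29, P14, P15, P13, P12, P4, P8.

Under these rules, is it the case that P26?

Yes

P10  (by R3: P14, P12)
P16  (by R4: P15)
P19  (by R10: P13)
P7  (by R11: P8, P25)
P1  (by R1: P7)
P6  (by R17: P1, P10)
P27  (by R16: P6, P15, P19)
P9  (by R2: P27)
P3  (by R9: P9, P16)
P26  (by R15: P3)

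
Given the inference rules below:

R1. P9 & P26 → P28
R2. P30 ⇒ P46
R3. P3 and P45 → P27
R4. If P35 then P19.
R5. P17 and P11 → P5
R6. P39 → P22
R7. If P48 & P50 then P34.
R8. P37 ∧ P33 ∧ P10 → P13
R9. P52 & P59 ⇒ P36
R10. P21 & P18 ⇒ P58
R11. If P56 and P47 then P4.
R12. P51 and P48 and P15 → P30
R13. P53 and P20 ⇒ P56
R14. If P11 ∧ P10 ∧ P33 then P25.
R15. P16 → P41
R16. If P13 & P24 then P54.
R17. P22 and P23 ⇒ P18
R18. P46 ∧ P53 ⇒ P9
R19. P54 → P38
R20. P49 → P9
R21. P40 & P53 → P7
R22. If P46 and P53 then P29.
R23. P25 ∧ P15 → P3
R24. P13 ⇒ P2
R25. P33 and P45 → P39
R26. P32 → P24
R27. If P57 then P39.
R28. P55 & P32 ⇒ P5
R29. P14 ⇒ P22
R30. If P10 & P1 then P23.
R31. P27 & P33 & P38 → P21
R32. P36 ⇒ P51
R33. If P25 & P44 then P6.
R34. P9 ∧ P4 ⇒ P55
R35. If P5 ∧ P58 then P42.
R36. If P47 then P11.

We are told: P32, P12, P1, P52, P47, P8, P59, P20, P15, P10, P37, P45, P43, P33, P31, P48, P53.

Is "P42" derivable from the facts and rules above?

Yes

P13  (by R8: P37, P33, P10)
P36  (by R9: P52, P59)
P56  (by R13: P53, P20)
P39  (by R25: P33, P45)
P24  (by R26: P32)
P23  (by R30: P10, P1)
P51  (by R32: P36)
P11  (by R36: P47)
P22  (by R6: P39)
P4  (by R11: P56, P47)
P30  (by R12: P51, P48, P15)
P25  (by R14: P11, P10, P33)
P54  (by R16: P13, P24)
P18  (by R17: P22, P23)
P38  (by R19: P54)
P3  (by R23: P25, P15)
P46  (by R2: P30)
P27  (by R3: P3, P45)
P9  (by R18: P46, P53)
P21  (by R31: P27, P33, P38)
P55  (by R34: P9, P4)
P58  (by R10: P21, P18)
P5  (by R28: P55, P32)
P42  (by R35: P5, P58)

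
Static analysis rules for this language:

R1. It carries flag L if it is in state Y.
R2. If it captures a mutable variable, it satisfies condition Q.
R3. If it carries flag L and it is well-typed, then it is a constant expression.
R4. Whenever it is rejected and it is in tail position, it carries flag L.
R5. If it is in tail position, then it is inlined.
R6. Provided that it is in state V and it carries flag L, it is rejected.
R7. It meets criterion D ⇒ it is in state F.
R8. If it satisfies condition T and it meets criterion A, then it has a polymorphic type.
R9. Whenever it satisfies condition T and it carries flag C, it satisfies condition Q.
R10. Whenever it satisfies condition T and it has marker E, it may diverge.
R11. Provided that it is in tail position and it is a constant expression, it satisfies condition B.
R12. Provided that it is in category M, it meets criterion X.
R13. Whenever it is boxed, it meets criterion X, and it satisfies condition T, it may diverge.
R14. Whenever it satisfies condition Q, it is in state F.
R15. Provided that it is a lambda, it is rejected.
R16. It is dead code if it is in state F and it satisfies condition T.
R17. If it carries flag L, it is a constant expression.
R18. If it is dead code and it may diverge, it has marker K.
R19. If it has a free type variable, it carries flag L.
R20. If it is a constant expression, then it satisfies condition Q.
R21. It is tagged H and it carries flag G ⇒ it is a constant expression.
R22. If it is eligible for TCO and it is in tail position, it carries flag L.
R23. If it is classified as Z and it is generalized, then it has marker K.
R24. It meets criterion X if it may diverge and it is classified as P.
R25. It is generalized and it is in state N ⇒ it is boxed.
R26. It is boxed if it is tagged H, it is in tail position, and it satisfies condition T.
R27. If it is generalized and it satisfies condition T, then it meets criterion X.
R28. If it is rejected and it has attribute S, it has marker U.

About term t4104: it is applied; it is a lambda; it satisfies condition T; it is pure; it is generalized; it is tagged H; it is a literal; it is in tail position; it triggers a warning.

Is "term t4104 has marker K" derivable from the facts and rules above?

Yes

By R15 (it is a lambda): it is rejected.
By R26 (it is tagged H, it is in tail position, it satisfies condition T): it is boxed.
By R27 (it is generalized, it satisfies condition T): it meets criterion X.
By R4 (it is rejected, it is in tail position): it carries flag L.
By R13 (it is boxed, it meets criterion X, it satisfies condition T): it may diverge.
By R17 (it carries flag L): it is a constant expression.
By R20 (it is a constant expression): it satisfies condition Q.
By R14 (it satisfies condition Q): it is in state F.
By R16 (it is in state F, it satisfies condition T): it is dead code.
By R18 (it is dead code, it may diverge): it has marker K.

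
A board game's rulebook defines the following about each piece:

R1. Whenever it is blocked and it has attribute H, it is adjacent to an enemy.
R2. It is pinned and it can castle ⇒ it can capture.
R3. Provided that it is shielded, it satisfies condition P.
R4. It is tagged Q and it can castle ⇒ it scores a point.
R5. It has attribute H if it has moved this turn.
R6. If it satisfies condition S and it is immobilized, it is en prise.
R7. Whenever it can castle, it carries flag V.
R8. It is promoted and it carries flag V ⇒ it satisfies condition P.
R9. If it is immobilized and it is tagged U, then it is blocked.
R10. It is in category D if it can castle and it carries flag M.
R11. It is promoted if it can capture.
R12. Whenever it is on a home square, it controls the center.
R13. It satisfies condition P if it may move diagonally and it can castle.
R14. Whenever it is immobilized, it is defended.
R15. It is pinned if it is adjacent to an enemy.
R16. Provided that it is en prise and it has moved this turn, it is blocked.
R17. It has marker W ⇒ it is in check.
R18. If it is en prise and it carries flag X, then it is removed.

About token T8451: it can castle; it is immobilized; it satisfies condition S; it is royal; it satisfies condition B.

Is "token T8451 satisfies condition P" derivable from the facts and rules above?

Forward chaining from the given facts derives: is en prise, carries flag V, is defended.
Rules concluding "it satisfies condition P": R3 needs "it is shielded"; R8 needs "it is promoted"; R13 needs "it may move diagonally" — none of these are established.

No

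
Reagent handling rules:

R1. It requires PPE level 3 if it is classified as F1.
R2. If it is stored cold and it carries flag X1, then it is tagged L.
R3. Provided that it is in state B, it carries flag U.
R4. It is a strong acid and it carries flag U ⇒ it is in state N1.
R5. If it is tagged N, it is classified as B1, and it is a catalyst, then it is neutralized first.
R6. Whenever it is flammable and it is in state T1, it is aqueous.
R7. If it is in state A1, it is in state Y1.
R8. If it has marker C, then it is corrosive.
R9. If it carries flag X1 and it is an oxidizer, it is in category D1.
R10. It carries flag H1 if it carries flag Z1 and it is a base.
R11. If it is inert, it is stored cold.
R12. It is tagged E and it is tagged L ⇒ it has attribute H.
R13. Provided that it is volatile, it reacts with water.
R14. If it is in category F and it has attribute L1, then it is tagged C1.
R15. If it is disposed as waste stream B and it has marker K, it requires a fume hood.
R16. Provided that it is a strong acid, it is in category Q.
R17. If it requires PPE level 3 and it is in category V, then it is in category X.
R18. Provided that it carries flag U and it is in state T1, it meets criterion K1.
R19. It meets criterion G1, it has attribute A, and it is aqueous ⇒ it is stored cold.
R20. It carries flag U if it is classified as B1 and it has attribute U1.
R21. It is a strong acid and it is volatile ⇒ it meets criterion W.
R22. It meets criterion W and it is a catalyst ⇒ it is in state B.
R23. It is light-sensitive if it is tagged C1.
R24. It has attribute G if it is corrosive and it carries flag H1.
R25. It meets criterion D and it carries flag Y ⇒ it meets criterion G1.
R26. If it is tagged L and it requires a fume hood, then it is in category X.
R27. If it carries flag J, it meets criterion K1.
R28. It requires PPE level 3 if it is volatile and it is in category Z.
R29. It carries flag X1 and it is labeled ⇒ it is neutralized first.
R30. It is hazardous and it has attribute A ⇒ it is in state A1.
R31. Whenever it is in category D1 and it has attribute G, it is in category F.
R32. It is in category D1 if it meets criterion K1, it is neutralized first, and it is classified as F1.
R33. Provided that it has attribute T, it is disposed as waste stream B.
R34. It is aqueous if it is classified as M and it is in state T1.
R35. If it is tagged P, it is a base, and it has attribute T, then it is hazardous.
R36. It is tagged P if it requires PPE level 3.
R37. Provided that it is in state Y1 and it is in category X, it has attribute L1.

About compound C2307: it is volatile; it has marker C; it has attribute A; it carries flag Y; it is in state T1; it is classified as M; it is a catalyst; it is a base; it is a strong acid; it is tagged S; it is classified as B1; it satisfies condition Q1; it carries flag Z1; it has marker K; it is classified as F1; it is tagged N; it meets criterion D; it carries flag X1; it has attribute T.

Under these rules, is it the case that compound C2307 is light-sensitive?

Yes

By R1 (it is classified as F1): it requires PPE level 3.
By R5 (it is tagged N, it is classified as B1, it is a catalyst): it is neutralized first.
By R8 (it has marker C): it is corrosive.
By R10 (it carries flag Z1, it is a base): it carries flag H1.
By R21 (it is a strong acid, it is volatile): it meets criterion W.
By R22 (it meets criterion W, it is a catalyst): it is in state B.
By R24 (it is corrosive, it carries flag H1): it has attribute G.
By R25 (it meets criterion D, it carries flag Y): it meets criterion G1.
By R33 (it has attribute T): it is disposed as waste stream B.
By R34 (it is classified as M, it is in state T1): it is aqueous.
By R36 (it requires PPE level 3): it is tagged P.
By R3 (it is in state B): it carries flag U.
By R15 (it is disposed as waste stream B, it has marker K): it requires a fume hood.
By R18 (it carries flag U, it is in state T1): it meets criterion K1.
By R19 (it meets criterion G1, it has attribute A, it is aqueous): it is stored cold.
By R32 (it meets criterion K1, it is neutralized first, it is classified as F1): it is in category D1.
By R35 (it is tagged P, it is a base, it has attribute T): it is hazardous.
By R2 (it is stored cold, it carries flag X1): it is tagged L.
By R26 (it is tagged L, it requires a fume hood): it is in category X.
By R30 (it is hazardous, it has attribute A): it is in state A1.
By R31 (it is in category D1, it has attribute G): it is in category F.
By R7 (it is in state A1): it is in state Y1.
By R37 (it is in state Y1, it is in category X): it has attribute L1.
By R14 (it is in category F, it has attribute L1): it is tagged C1.
By R23 (it is tagged C1): it is light-sensitive.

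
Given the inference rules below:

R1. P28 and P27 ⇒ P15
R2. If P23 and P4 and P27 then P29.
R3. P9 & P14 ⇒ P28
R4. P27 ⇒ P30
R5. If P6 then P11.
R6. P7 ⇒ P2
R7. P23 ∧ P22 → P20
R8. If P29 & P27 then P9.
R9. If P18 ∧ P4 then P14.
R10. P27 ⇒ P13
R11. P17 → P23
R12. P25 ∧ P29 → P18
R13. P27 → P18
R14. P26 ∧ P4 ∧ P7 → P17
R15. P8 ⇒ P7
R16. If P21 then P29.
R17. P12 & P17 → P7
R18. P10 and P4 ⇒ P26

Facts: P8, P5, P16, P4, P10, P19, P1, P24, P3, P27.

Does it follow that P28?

P18  (by R13: P27)
P7  (by R15: P8)
P26  (by R18: P10, P4)
P14  (by R9: P18, P4)
P17  (by R14: P26, P4, P7)
P23  (by R11: P17)
P29  (by R2: P23, P4, P27)
P9  (by R8: P29, P27)
P28  (by R3: P9, P14)

Yes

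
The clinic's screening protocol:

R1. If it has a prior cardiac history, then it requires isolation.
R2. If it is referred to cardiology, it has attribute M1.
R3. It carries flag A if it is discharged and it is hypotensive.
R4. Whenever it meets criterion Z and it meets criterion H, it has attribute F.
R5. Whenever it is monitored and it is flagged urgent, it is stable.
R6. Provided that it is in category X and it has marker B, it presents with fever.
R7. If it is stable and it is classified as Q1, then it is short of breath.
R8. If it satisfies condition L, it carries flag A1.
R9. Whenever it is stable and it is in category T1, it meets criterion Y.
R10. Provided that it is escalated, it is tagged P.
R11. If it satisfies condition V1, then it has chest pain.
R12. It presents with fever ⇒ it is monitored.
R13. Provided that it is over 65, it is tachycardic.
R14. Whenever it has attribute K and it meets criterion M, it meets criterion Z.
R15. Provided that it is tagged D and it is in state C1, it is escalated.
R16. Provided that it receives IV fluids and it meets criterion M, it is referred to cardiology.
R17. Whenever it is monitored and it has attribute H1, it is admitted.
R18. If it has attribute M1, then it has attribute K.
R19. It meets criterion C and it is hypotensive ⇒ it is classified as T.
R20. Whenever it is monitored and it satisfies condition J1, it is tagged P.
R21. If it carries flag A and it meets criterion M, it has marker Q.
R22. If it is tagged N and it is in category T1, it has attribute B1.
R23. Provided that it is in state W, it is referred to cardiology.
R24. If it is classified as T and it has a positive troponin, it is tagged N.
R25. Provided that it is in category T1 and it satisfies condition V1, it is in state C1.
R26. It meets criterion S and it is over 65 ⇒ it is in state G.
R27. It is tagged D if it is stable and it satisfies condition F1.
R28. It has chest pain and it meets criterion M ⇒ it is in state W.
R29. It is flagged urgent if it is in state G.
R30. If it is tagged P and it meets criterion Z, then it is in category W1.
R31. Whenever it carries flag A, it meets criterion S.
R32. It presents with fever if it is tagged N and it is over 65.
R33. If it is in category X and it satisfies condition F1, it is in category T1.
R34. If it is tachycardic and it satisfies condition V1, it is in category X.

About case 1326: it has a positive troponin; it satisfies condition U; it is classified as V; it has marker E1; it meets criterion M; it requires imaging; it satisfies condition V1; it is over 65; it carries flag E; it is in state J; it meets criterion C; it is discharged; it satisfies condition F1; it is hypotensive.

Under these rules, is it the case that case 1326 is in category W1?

By R3 (it is discharged, it is hypotensive): it carries flag A.
By R11 (it satisfies condition V1): it has chest pain.
By R13 (it is over 65): it is tachycardic.
By R19 (it meets criterion C, it is hypotensive): it is classified as T.
By R24 (it is classified as T, it has a positive troponin): it is tagged N.
By R28 (it has chest pain, it meets criterion M): it is in state W.
By R31 (it carries flag A): it meets criterion S.
By R32 (it is tagged N, it is over 65): it presents with fever.
By R34 (it is tachycardic, it satisfies condition V1): it is in category X.
By R12 (it presents with fever): it is monitored.
By R23 (it is in state W): it is referred to cardiology.
By R26 (it meets criterion S, it is over 65): it is in state G.
By R29 (it is in state G): it is flagged urgent.
By R33 (it is in category X, it satisfies condition F1): it is in category T1.
By R2 (it is referred to cardiology): it has attribute M1.
By R5 (it is monitored, it is flagged urgent): it is stable.
By R18 (it has attribute M1): it has attribute K.
By R25 (it is in category T1, it satisfies condition V1): it is in state C1.
By R27 (it is stable, it satisfies condition F1): it is tagged D.
By R14 (it has attribute K, it meets criterion M): it meets criterion Z.
By R15 (it is tagged D, it is in state C1): it is escalated.
By R10 (it is escalated): it is tagged P.
By R30 (it is tagged P, it meets criterion Z): it is in category W1.

Yes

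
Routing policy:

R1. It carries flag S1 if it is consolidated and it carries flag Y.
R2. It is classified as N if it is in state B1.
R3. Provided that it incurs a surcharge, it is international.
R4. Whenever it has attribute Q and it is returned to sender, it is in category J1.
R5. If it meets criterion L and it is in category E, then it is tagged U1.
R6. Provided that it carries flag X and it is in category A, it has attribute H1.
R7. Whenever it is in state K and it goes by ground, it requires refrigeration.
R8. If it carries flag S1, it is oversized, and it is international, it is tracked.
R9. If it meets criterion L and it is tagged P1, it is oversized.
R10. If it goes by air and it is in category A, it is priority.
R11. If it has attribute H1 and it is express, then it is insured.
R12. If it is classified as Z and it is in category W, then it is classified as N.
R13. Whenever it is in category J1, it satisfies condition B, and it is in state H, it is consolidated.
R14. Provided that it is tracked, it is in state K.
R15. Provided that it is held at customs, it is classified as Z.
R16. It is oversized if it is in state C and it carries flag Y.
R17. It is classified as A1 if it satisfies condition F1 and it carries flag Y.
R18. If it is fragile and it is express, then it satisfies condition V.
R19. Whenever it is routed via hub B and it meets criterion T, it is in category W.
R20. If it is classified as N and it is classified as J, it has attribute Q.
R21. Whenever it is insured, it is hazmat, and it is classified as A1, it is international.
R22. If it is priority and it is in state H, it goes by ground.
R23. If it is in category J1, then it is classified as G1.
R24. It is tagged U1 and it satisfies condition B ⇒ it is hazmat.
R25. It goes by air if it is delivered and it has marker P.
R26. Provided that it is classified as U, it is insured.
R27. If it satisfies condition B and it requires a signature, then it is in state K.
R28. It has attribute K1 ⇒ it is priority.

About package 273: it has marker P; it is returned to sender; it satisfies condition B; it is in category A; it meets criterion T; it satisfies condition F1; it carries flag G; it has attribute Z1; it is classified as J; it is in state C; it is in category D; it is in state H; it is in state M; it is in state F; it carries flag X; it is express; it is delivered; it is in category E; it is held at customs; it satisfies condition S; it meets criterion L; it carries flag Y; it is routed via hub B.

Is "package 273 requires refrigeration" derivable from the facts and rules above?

By R5 (it meets criterion L, it is in category E): it is tagged U1.
By R6 (it carries flag X, it is in category A): it has attribute H1.
By R11 (it has attribute H1, it is express): it is insured.
By R15 (it is held at customs): it is classified as Z.
By R16 (it is in state C, it carries flag Y): it is oversized.
By R17 (it satisfies condition F1, it carries flag Y): it is classified as A1.
By R19 (it is routed via hub B, it meets criterion T): it is in category W.
By R24 (it is tagged U1, it satisfies condition B): it is hazmat.
By R25 (it is delivered, it has marker P): it goes by air.
By R10 (it goes by air, it is in category A): it is priority.
By R12 (it is classified as Z, it is in category W): it is classified as N.
By R20 (it is classified as N, it is classified as J): it has attribute Q.
By R21 (it is insured, it is hazmat, it is classified as A1): it is international.
By R22 (it is priority, it is in state H): it goes by ground.
By R4 (it has attribute Q, it is returned to sender): it is in category J1.
By R13 (it is in category J1, it satisfies condition B, it is in state H): it is consolidated.
By R1 (it is consolidated, it carries flag Y): it carries flag S1.
By R8 (it carries flag S1, it is oversized, it is international): it is tracked.
By R14 (it is tracked): it is in state K.
By R7 (it is in state K, it goes by ground): it requires refrigeration.

Yes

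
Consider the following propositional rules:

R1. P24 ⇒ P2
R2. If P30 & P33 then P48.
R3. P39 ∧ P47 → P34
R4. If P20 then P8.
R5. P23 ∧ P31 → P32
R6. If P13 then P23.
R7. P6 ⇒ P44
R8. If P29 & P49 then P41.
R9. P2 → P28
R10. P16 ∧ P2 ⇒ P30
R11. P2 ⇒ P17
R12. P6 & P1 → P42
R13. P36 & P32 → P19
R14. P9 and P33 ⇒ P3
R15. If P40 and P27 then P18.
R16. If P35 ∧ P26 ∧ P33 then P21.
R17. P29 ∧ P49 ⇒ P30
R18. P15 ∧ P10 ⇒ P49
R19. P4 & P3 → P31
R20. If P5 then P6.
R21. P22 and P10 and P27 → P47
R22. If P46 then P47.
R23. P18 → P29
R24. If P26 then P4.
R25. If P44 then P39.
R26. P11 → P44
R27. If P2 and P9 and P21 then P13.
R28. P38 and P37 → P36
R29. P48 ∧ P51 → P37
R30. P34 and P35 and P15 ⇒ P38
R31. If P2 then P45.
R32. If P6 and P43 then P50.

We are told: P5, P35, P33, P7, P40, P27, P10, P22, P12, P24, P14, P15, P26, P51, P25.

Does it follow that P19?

Forward chaining from the given facts derives: P2, P28, P17, P18, P21, P49, P6, P47, P29, P4, P45, P44, P41, P30, P39, P48, P34, P37, P38, P36.
The only rule concluding P19 is R13, which needs P32; that is never established.

No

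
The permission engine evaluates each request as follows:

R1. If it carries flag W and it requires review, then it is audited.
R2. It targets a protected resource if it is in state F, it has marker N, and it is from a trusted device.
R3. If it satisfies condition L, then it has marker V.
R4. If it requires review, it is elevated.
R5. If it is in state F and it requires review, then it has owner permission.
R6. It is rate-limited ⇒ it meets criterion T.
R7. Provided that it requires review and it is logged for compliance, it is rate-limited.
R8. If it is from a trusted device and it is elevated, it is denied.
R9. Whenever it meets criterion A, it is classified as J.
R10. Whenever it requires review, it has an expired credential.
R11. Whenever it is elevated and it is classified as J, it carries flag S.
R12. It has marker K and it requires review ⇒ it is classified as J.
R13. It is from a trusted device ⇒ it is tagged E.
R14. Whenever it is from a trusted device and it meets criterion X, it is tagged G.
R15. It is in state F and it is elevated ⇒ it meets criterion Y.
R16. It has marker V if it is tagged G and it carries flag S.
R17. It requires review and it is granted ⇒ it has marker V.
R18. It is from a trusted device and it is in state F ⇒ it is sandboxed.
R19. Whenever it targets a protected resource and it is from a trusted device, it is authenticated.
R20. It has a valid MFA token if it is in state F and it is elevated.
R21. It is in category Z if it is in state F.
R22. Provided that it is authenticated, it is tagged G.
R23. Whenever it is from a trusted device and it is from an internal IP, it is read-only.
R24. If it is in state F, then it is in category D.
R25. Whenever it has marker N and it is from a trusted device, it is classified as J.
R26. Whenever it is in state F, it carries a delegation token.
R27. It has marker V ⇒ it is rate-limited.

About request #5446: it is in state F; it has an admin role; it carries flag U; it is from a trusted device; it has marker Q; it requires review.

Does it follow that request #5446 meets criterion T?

Forward chaining from the given facts derives: is elevated, has owner permission, is denied, has an expired credential, is tagged E, meets criterion Y, is sandboxed, has a valid MFA token, is in category Z, is in category D, carries a delegation token.
The only rule concluding "it meets criterion T" is R6, which needs "it is rate-limited"; that is never established.

No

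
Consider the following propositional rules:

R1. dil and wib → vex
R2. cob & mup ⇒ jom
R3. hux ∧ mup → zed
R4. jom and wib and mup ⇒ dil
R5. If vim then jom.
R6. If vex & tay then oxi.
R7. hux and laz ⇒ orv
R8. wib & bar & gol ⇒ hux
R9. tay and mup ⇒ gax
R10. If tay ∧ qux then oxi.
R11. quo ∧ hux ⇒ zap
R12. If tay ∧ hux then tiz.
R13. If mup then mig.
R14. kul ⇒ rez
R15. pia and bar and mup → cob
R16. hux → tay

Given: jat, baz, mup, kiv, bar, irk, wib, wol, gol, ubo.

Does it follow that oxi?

Forward chaining from the given facts derives: hux, mig, tay, zed, gax, tiz.
Rules concluding oxi: R6 needs vex; R10 needs qux — none of these are established.

No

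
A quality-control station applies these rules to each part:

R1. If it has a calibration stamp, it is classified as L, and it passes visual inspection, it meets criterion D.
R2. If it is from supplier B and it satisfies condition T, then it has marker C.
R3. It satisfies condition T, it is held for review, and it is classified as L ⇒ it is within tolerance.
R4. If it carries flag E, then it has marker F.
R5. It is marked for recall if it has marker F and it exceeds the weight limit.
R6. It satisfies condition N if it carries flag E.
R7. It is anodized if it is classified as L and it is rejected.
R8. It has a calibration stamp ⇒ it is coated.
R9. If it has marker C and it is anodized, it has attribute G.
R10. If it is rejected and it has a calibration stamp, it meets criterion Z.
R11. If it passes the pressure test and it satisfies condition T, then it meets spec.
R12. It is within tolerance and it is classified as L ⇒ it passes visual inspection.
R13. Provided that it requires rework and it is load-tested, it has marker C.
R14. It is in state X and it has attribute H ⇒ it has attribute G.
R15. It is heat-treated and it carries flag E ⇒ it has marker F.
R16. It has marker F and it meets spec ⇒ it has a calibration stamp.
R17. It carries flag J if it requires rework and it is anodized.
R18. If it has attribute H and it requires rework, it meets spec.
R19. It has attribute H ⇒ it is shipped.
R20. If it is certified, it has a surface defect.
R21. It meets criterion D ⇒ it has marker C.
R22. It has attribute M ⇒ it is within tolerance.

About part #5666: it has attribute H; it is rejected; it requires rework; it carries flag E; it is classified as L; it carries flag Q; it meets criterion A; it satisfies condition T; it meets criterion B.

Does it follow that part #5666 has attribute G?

No

Forward chaining from the given facts derives: has marker F, satisfies condition N, is anodized, carries flag J, meets spec, is shipped, has a calibration stamp, is coated, meets criterion Z.
Rules concluding "it has attribute G": R9 needs "it has marker C"; R14 needs "it is in state X" — none of these are established.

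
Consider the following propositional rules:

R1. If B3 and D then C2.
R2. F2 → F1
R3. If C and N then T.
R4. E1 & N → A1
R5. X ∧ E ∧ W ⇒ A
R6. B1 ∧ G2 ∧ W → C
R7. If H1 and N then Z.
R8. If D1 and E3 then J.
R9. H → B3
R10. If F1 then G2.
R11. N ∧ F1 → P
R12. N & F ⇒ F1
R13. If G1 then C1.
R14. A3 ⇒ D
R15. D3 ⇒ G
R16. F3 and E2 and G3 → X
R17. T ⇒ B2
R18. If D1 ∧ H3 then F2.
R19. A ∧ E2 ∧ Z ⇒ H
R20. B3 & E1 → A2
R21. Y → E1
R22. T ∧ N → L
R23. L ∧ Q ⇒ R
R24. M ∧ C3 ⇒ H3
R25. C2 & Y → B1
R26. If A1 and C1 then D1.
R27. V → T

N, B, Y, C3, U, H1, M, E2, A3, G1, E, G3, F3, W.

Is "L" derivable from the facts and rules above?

Yes

Z  (by R7: H1, N)
C1  (by R13: G1)
D  (by R14: A3)
X  (by R16: F3, E2, G3)
E1  (by R21: Y)
H3  (by R24: M, C3)
A1  (by R4: E1, N)
A  (by R5: X, E, W)
H  (by R19: A, E2, Z)
D1  (by R26: A1, C1)
B3  (by R9: H)
F2  (by R18: D1, H3)
C2  (by R1: B3, D)
F1  (by R2: F2)
G2  (by R10: F1)
B1  (by R25: C2, Y)
C  (by R6: B1, G2, W)
T  (by R3: C, N)
L  (by R22: T, N)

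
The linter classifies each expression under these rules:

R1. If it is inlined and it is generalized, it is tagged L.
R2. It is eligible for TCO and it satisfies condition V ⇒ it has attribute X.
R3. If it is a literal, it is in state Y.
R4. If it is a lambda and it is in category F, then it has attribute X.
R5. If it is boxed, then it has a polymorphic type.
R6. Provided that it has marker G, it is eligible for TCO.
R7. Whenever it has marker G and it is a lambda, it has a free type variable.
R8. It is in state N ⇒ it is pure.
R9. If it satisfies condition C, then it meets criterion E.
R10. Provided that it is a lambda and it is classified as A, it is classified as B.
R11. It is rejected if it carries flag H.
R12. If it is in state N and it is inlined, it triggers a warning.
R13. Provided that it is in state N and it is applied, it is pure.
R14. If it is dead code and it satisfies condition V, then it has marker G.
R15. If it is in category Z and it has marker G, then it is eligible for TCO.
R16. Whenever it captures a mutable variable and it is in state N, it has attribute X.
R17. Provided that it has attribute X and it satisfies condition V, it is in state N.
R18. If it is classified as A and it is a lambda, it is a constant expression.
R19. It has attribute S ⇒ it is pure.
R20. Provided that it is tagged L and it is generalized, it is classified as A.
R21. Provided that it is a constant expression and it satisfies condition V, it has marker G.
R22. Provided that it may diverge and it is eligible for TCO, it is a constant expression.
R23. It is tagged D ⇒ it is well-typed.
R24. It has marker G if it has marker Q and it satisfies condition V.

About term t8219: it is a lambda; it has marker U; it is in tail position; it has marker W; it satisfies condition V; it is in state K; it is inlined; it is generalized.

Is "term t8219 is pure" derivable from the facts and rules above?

Yes

By R1 (it is inlined, it is generalized): it is tagged L.
By R20 (it is tagged L, it is generalized): it is classified as A.
By R18 (it is classified as A, it is a lambda): it is a constant expression.
By R21 (it is a constant expression, it satisfies condition V): it has marker G.
By R6 (it has marker G): it is eligible for TCO.
By R2 (it is eligible for TCO, it satisfies condition V): it has attribute X.
By R17 (it has attribute X, it satisfies condition V): it is in state N.
By R8 (it is in state N): it is pure.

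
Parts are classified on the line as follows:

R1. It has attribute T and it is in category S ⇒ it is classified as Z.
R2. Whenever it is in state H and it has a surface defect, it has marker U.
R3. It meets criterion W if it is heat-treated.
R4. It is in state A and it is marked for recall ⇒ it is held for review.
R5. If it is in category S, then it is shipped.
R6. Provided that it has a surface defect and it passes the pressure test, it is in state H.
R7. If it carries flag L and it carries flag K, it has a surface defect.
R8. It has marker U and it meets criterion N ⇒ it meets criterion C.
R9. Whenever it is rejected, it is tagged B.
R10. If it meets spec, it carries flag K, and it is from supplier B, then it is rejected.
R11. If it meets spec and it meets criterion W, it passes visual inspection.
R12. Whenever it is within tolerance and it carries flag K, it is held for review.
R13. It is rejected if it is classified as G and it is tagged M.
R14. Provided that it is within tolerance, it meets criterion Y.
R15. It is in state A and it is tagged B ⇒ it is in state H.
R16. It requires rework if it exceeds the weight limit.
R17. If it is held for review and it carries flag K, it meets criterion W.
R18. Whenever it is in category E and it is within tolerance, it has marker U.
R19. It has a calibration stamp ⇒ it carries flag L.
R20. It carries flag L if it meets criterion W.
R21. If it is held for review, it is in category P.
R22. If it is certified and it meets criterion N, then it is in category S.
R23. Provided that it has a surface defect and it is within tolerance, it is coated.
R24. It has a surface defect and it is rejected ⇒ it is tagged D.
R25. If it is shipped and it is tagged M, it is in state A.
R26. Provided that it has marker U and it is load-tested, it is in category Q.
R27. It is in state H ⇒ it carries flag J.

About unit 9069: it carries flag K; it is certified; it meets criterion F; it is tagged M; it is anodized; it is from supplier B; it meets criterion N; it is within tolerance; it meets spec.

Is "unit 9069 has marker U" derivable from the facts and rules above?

Yes

By R10 (it meets spec, it carries flag K, it is from supplier B): it is rejected.
By R12 (it is within tolerance, it carries flag K): it is held for review.
By R17 (it is held for review, it carries flag K): it meets criterion W.
By R20 (it meets criterion W): it carries flag L.
By R22 (it is certified, it meets criterion N): it is in category S.
By R5 (it is in category S): it is shipped.
By R7 (it carries flag L, it carries flag K): it has a surface defect.
By R9 (it is rejected): it is tagged B.
By R25 (it is shipped, it is tagged M): it is in state A.
By R15 (it is in state A, it is tagged B): it is in state H.
By R2 (it is in state H, it has a surface defect): it has marker U.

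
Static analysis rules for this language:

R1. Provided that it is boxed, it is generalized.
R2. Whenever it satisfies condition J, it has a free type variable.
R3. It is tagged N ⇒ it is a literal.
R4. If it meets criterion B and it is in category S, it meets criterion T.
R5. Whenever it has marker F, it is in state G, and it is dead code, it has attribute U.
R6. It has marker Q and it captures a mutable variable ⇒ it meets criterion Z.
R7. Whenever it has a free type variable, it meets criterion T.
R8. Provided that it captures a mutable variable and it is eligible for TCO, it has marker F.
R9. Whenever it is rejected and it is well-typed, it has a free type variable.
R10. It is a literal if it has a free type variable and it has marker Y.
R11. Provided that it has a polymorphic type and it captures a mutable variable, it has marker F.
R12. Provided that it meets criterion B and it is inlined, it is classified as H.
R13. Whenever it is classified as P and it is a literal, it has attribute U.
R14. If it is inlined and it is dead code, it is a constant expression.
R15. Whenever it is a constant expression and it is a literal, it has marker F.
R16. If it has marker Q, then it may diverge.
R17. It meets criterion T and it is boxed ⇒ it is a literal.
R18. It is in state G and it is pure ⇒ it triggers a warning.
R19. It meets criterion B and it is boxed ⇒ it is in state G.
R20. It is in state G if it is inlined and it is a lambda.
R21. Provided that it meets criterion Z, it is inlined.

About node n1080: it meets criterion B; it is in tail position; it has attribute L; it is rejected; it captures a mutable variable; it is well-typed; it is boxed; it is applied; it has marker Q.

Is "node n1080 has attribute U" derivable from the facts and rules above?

Forward chaining from the given facts derives: is generalized, meets criterion Z, has a free type variable, may diverge, is in state G, is inlined, meets criterion T, is classified as H, is a literal.
Rules concluding "it has attribute U": R5 needs "it has marker F"; R13 needs "it is classified as P" — none of these are established.

No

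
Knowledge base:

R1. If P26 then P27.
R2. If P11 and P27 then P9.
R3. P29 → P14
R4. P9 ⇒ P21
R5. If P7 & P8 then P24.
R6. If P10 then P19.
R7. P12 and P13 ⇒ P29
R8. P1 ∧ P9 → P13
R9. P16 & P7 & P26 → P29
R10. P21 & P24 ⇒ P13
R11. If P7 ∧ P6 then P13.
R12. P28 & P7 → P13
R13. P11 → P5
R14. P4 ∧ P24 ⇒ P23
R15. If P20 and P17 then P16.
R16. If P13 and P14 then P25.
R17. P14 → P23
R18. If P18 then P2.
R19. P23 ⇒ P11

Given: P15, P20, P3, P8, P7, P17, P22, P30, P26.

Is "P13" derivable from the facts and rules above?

Yes

P27  (by R1: P26)
P24  (by R5: P7, P8)
P16  (by R15: P20, P17)
P29  (by R9: P16, P7, P26)
P14  (by R3: P29)
P23  (by R17: P14)
P11  (by R19: P23)
P9  (by R2: P11, P27)
P21  (by R4: P9)
P13  (by R10: P21, P24)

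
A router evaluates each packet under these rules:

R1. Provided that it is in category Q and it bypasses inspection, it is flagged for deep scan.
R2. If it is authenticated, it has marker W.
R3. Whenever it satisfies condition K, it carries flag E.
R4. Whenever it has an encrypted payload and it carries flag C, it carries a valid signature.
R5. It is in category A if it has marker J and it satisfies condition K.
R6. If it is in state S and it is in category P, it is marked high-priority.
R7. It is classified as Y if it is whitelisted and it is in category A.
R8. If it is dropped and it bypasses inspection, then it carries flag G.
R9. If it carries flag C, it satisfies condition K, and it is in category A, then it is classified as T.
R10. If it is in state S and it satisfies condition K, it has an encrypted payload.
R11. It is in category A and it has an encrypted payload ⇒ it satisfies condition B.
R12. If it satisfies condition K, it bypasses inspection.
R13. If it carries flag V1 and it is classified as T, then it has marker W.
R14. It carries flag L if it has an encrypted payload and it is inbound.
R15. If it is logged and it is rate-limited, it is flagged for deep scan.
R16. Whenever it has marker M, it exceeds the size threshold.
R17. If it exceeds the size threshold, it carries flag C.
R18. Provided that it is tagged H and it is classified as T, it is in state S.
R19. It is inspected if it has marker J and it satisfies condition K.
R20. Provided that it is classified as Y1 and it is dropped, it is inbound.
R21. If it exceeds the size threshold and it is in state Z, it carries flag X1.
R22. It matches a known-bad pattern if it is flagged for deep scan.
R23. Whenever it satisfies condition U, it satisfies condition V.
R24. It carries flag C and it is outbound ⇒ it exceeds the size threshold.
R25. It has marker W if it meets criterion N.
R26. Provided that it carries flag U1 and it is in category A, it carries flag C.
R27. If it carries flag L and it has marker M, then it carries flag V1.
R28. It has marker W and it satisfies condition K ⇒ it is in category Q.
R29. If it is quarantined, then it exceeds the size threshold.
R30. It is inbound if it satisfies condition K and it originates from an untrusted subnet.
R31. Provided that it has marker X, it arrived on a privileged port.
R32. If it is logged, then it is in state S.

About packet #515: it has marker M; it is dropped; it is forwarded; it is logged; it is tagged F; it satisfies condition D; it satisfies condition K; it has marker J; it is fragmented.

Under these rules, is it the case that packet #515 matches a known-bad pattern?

Forward chaining from the given facts derives: carries flag E, is in category A, bypasses inspection, exceeds the size threshold, carries flag C, is inspected, is in state S, carries flag G, is classified as T, has an encrypted payload, satisfies condition B, carries a valid signature.
The only rule concluding "it matches a known-bad pattern" is R22, which needs "it is flagged for deep scan"; that is never established.

No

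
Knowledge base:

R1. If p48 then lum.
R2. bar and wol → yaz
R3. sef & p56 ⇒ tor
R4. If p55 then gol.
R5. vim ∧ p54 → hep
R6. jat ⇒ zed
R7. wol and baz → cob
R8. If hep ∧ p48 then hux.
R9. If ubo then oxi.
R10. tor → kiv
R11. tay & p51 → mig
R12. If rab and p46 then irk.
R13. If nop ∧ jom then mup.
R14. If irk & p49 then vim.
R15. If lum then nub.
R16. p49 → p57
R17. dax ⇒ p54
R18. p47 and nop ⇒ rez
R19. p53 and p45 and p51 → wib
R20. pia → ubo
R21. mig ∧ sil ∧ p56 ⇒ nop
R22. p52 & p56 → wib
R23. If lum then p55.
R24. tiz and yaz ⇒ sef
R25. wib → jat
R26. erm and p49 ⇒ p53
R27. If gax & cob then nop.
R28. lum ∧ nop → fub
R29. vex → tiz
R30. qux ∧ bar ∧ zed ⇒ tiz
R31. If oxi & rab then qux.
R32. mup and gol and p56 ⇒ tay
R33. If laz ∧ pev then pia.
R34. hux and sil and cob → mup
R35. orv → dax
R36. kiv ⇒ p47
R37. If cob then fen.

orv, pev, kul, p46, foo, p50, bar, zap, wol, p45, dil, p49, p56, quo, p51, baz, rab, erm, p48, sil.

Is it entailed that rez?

No

Forward chaining from the given facts derives: lum, yaz, cob, irk, vim, nub, p57, p55, p53, dax, fen, gol, p54, wib, jat, hep, zed, hux, mup, tay, mig, nop, fub.
The only rule concluding rez is R18, which needs p47; that is never established.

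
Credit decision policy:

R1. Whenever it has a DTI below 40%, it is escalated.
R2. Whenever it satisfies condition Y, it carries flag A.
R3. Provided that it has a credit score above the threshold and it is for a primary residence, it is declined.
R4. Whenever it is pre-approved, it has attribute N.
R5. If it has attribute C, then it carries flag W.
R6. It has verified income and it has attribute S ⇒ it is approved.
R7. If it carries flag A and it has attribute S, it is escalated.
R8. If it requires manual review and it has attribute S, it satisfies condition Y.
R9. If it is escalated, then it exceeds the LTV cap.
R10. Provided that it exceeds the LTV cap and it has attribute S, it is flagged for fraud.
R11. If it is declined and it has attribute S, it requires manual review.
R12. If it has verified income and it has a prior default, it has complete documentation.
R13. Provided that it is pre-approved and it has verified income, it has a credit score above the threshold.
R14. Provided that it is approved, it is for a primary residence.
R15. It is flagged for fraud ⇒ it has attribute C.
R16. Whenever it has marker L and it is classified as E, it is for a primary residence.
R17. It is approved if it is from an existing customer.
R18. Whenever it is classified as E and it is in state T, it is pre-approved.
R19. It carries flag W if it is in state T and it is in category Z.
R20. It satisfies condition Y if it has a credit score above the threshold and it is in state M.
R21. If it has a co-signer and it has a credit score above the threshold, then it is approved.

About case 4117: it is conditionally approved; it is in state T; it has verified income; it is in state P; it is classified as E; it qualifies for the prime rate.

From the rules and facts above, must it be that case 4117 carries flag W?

Forward chaining from the given facts derives: is pre-approved, has attribute N, has a credit score above the threshold.
Rules concluding "it carries flag W": R5 needs "it has attribute C"; R19 needs "it is in category Z" — none of these are established.

No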